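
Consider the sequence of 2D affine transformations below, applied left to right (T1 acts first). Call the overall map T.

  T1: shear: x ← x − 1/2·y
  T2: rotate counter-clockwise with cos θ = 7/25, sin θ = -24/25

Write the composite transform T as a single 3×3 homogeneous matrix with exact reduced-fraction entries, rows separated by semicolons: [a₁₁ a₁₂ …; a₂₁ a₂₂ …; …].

T = [7/25 41/50 0; -24/25 19/25 0; 0 0 1]

T1 = [1 -1/2 0; 0 1 0; 0 0 1]
T2·T1 = [7/25 41/50 0; -24/25 19/25 0; 0 0 1]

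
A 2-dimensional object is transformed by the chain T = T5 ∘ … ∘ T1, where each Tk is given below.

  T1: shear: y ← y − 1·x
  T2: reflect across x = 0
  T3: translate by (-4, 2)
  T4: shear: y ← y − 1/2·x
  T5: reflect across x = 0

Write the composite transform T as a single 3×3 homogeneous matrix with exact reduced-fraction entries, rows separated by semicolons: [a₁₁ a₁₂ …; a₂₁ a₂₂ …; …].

T = [1 0 4; -1/2 1 4; 0 0 1]

T1 = [1 0 0; -1 1 0; 0 0 1]
T2·T1 = [-1 0 0; -1 1 0; 0 0 1]
T3·…·T1 = [-1 0 -4; -1 1 2; 0 0 1]
T4·…·T1 = [-1 0 -4; -1/2 1 4; 0 0 1]
T5·…·T1 = [1 0 4; -1/2 1 4; 0 0 1]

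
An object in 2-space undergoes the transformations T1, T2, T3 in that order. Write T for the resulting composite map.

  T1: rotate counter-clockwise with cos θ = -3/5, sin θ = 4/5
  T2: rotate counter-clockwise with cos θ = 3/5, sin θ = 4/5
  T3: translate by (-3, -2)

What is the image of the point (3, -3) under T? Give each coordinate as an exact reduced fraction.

T1 rotate counter-clockwise with cos θ = -3/5, sin θ = 4/5: (3, -3) → (3/5, 21/5)
T2 rotate counter-clockwise with cos θ = 3/5, sin θ = 4/5: (3/5, 21/5) → (-3, 3)
T3 translate by (-3, -2): (-3, 3) → (-6, 1)

T(p) = (-6, 1)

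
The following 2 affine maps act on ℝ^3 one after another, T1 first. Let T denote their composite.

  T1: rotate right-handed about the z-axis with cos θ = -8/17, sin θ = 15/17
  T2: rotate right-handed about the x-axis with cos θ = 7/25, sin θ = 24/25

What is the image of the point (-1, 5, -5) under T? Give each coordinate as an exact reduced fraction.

T1 rotate right-handed about the z-axis with cos θ = -8/17, sin θ = 15/17: (-1, 5, -5) → (-67/17, -55/17, -5)
T2 rotate right-handed about the x-axis with cos θ = 7/25, sin θ = 24/25: (-67/17, -55/17, -5) → (-67/17, 331/85, -383/85)

T(p) = (-67/17, 331/85, -383/85)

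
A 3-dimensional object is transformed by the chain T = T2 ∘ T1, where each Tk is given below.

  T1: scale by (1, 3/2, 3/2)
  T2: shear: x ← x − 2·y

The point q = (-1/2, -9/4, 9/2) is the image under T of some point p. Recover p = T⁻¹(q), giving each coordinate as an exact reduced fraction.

p = (-5, -3/2, 3)

T1 = [1 0 0 0; 0 3/2 0 0; 0 0 3/2 0; 0 0 0 1]
T2·T1 = [1 -3 0 0; 0 3/2 0 0; 0 0 3/2 0; 0 0 0 1]
det M = 9/4; M⁻¹ = [1 2 0 0; 0 2/3 0 0; 0 0 2/3 0; 0 0 0 1]
M⁻¹ · (-1/2, -9/4, 9/2)ᵀ = (-5, -3/2, 3)ᵀ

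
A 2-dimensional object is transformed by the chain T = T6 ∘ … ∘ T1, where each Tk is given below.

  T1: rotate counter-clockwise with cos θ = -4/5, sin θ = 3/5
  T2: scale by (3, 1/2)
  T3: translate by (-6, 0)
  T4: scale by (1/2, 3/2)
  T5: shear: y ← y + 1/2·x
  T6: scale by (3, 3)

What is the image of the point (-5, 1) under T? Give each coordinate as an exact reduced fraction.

T(p) = (63/10, -27/5)

T1 rotate counter-clockwise with cos θ = -4/5, sin θ = 3/5: (-5, 1) → (17/5, -19/5)
T2 scale by (3, 1/2): (17/5, -19/5) → (51/5, -19/10)
T3 translate by (-6, 0): (51/5, -19/10) → (21/5, -19/10)
T4 scale by (1/2, 3/2): (21/5, -19/10) → (21/10, -57/20)
T5 shear: y ← y + 1/2·x: (21/10, -57/20) → (21/10, -9/5)
T6 scale by (3, 3): (21/10, -9/5) → (63/10, -27/5)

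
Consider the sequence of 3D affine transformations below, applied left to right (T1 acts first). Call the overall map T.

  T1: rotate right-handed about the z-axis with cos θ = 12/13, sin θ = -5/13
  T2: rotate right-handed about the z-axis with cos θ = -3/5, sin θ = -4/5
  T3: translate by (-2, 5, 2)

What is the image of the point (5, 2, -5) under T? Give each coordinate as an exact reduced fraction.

T(p) = (-344/65, 48/65, -3)

T1 rotate right-handed about the z-axis with cos θ = 12/13, sin θ = -5/13: (5, 2, -5) → (70/13, -1/13, -5)
T2 rotate right-handed about the z-axis with cos θ = -3/5, sin θ = -4/5: (70/13, -1/13, -5) → (-214/65, -277/65, -5)
T3 translate by (-2, 5, 2): (-214/65, -277/65, -5) → (-344/65, 48/65, -3)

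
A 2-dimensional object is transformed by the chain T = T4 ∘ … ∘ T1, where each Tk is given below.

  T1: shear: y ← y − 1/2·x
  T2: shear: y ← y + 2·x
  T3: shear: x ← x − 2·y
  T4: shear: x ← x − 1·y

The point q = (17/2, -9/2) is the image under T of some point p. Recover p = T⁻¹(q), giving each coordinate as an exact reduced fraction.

T1 = [1 0 0; -1/2 1 0; 0 0 1]
T2·T1 = [1 0 0; 3/2 1 0; 0 0 1]
T3·…·T1 = [-2 -2 0; 3/2 1 0; 0 0 1]
T4·…·T1 = [-7/2 -3 0; 3/2 1 0; 0 0 1]
det M = 1; M⁻¹ = [1 3 0; -3/2 -7/2 0; 0 0 1]
M⁻¹ · (17/2, -9/2)ᵀ = (-5, 3)ᵀ

p = (-5, 3)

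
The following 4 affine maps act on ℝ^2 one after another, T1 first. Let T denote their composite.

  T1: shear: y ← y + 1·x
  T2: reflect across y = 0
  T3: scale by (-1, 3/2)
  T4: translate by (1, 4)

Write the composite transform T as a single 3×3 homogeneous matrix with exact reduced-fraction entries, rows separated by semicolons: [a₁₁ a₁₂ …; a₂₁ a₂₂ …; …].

T1 = [1 0 0; 1 1 0; 0 0 1]
T2·T1 = [1 0 0; -1 -1 0; 0 0 1]
T3·…·T1 = [-1 0 0; -3/2 -3/2 0; 0 0 1]
T4·…·T1 = [-1 0 1; -3/2 -3/2 4; 0 0 1]

T = [-1 0 1; -3/2 -3/2 4; 0 0 1]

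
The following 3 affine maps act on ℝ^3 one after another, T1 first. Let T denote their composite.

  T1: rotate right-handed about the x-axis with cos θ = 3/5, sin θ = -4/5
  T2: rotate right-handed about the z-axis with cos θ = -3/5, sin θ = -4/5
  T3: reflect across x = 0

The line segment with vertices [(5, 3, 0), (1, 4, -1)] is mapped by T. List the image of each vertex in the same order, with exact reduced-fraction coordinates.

T1 rotate right-handed about the x-axis with cos θ = 3/5, sin θ = -4/5: (5, 3, 0) → (5, 9/5, -12/5); (1, 4, -1) → (1, 8/5, -19/5)
T2 rotate right-handed about the z-axis with cos θ = -3/5, sin θ = -4/5: (5, 9/5, -12/5) → (-39/25, -127/25, -12/5); (1, 8/5, -19/5) → (17/25, -44/25, -19/5)
T3 reflect across x = 0: (-39/25, -127/25, -12/5) → (39/25, -127/25, -12/5); (17/25, -44/25, -19/5) → (-17/25, -44/25, -19/5)

image vertices: (39/25, -127/25, -12/5), (-17/25, -44/25, -19/5)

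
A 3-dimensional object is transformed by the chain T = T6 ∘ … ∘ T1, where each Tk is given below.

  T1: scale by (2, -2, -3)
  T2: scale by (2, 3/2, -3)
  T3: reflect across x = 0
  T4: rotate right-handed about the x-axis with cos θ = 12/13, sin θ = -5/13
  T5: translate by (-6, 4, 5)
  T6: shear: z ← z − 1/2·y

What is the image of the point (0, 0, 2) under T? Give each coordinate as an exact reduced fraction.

T1 scale by (2, -2, -3): (0, 0, 2) → (0, 0, -6)
T2 scale by (2, 3/2, -3): (0, 0, -6) → (0, 0, 18)
T3 reflect across x = 0: (0, 0, 18) → (0, 0, 18)
T4 rotate right-handed about the x-axis with cos θ = 12/13, sin θ = -5/13: (0, 0, 18) → (0, 90/13, 216/13)
T5 translate by (-6, 4, 5): (0, 90/13, 216/13) → (-6, 142/13, 281/13)
T6 shear: z ← z − 1/2·y: (-6, 142/13, 281/13) → (-6, 142/13, 210/13)

T(p) = (-6, 142/13, 210/13)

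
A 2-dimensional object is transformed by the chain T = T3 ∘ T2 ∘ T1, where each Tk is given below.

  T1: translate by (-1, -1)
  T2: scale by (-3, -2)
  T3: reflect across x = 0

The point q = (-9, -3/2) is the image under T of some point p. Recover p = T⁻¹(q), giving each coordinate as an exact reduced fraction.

p = (-2, 7/4)

T1 = [1 0 -1; 0 1 -1; 0 0 1]
T2·T1 = [-3 0 3; 0 -2 2; 0 0 1]
T3·…·T1 = [3 0 -3; 0 -2 2; 0 0 1]
det M = -6; M⁻¹ = [1/3 0 1; 0 -1/2 1; 0 0 1]
M⁻¹ · (-9, -3/2)ᵀ = (-2, 7/4)ᵀ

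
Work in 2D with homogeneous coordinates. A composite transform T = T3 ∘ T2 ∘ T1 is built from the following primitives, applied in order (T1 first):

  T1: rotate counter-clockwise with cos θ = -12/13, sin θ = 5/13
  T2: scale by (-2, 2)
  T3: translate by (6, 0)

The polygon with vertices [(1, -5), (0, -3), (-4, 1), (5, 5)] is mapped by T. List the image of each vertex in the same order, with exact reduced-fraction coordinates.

T1 rotate counter-clockwise with cos θ = -12/13, sin θ = 5/13: (1, -5) → (1, 5); (0, -3) → (15/13, 36/13); (-4, 1) → (43/13, -32/13); (5, 5) → (-85/13, -35/13)
T2 scale by (-2, 2): (1, 5) → (-2, 10); (15/13, 36/13) → (-30/13, 72/13); (43/13, -32/13) → (-86/13, -64/13); (-85/13, -35/13) → (170/13, -70/13)
T3 translate by (6, 0): (-2, 10) → (4, 10); (-30/13, 72/13) → (48/13, 72/13); (-86/13, -64/13) → (-8/13, -64/13); (170/13, -70/13) → (248/13, -70/13)

image vertices: (4, 10), (48/13, 72/13), (-8/13, -64/13), (248/13, -70/13)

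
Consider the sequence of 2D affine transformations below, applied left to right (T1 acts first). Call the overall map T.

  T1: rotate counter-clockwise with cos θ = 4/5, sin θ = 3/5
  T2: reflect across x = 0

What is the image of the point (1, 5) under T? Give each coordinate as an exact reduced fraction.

T1 rotate counter-clockwise with cos θ = 4/5, sin θ = 3/5: (1, 5) → (-11/5, 23/5)
T2 reflect across x = 0: (-11/5, 23/5) → (11/5, 23/5)

T(p) = (11/5, 23/5)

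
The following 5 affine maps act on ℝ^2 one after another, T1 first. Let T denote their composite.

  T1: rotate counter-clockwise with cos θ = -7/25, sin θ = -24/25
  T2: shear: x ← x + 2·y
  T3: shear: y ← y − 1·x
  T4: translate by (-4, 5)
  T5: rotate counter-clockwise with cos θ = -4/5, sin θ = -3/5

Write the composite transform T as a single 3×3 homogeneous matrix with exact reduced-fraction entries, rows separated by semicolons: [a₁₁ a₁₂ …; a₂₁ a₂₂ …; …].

T1 = [-7/25 24/25 0; -24/25 -7/25 0; 0 0 1]
T2·T1 = [-11/5 2/5 0; -24/25 -7/25 0; 0 0 1]
T3·…·T1 = [-11/5 2/5 0; 31/25 -17/25 0; 0 0 1]
T4·…·T1 = [-11/5 2/5 -4; 31/25 -17/25 5; 0 0 1]
T5·…·T1 = [313/125 -91/125 31/5; 41/125 38/125 -8/5; 0 0 1]

T = [313/125 -91/125 31/5; 41/125 38/125 -8/5; 0 0 1]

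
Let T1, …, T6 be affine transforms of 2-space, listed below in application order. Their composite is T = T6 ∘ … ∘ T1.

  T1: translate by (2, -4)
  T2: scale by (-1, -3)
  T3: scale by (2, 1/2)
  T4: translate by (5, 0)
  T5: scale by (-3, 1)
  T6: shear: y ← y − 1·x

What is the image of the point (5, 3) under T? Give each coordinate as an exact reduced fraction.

T1 translate by (2, -4): (5, 3) → (7, -1)
T2 scale by (-1, -3): (7, -1) → (-7, 3)
T3 scale by (2, 1/2): (-7, 3) → (-14, 3/2)
T4 translate by (5, 0): (-14, 3/2) → (-9, 3/2)
T5 scale by (-3, 1): (-9, 3/2) → (27, 3/2)
T6 shear: y ← y − 1·x: (27, 3/2) → (27, -51/2)

T(p) = (27, -51/2)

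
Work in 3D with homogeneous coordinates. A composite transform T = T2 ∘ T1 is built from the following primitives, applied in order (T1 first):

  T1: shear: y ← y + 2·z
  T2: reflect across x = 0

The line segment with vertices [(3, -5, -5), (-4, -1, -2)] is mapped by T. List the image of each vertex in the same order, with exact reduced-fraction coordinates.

T1 shear: y ← y + 2·z: (3, -5, -5) → (3, -15, -5); (-4, -1, -2) → (-4, -5, -2)
T2 reflect across x = 0: (3, -15, -5) → (-3, -15, -5); (-4, -5, -2) → (4, -5, -2)

image vertices: (-3, -15, -5), (4, -5, -2)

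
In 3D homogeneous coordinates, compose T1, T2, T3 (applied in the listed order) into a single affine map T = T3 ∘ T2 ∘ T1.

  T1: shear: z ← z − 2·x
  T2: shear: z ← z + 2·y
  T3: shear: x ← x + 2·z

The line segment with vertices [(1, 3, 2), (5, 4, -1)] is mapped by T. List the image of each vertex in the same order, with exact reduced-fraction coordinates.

image vertices: (13, 3, 6), (-1, 4, -3)

T1 shear: z ← z − 2·x: (1, 3, 2) → (1, 3, 0); (5, 4, -1) → (5, 4, -11)
T2 shear: z ← z + 2·y: (1, 3, 0) → (1, 3, 6); (5, 4, -11) → (5, 4, -3)
T3 shear: x ← x + 2·z: (1, 3, 6) → (13, 3, 6); (5, 4, -3) → (-1, 4, -3)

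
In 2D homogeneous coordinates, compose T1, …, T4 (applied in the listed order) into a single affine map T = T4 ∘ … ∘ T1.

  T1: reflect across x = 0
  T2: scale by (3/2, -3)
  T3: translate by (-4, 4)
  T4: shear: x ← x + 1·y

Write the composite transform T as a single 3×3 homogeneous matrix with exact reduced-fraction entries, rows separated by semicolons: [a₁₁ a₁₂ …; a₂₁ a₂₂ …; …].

T1 = [-1 0 0; 0 1 0; 0 0 1]
T2·T1 = [-3/2 0 0; 0 -3 0; 0 0 1]
T3·…·T1 = [-3/2 0 -4; 0 -3 4; 0 0 1]
T4·…·T1 = [-3/2 -3 0; 0 -3 4; 0 0 1]

T = [-3/2 -3 0; 0 -3 4; 0 0 1]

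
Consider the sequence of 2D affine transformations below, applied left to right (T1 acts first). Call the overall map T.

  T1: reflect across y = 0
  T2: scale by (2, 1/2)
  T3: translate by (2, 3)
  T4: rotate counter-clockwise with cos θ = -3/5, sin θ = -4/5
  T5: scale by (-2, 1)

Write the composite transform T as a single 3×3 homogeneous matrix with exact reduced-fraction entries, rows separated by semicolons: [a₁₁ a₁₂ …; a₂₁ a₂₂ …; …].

T1 = [1 0 0; 0 -1 0; 0 0 1]
T2·T1 = [2 0 0; 0 -1/2 0; 0 0 1]
T3·…·T1 = [2 0 2; 0 -1/2 3; 0 0 1]
T4·…·T1 = [-6/5 -2/5 6/5; -8/5 3/10 -17/5; 0 0 1]
T5·…·T1 = [12/5 4/5 -12/5; -8/5 3/10 -17/5; 0 0 1]

T = [12/5 4/5 -12/5; -8/5 3/10 -17/5; 0 0 1]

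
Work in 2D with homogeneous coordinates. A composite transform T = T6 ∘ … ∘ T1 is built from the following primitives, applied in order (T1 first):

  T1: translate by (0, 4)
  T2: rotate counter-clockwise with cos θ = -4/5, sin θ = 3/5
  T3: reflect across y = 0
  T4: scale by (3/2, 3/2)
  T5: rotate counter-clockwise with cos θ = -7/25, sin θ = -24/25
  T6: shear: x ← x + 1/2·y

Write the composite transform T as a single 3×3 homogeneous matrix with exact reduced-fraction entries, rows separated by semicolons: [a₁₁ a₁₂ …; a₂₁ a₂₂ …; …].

T1 = [1 0 0; 0 1 4; 0 0 1]
T2·T1 = [-4/5 -3/5 -12/5; 3/5 -4/5 -16/5; 0 0 1]
T3·…·T1 = [-4/5 -3/5 -12/5; -3/5 4/5 16/5; 0 0 1]
T4·…·T1 = [-6/5 -9/10 -18/5; -9/10 6/5 24/5; 0 0 1]
T5·…·T1 = [-66/125 351/250 702/125; 351/250 66/125 264/125; 0 0 1]
T6·…·T1 = [87/500 417/250 834/125; 351/250 66/125 264/125; 0 0 1]

T = [87/500 417/250 834/125; 351/250 66/125 264/125; 0 0 1]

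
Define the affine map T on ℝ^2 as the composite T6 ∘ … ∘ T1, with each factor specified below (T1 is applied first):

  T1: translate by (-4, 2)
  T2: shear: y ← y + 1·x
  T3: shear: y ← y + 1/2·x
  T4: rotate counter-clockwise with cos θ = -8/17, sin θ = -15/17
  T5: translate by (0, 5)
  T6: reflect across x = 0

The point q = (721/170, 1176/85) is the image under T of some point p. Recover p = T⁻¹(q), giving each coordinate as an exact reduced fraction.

T1 = [1 0 -4; 0 1 2; 0 0 1]
T2·T1 = [1 0 -4; 1 1 -2; 0 0 1]
T3·…·T1 = [1 0 -4; 3/2 1 -4; 0 0 1]
T4·…·T1 = [29/34 15/17 -28/17; -27/17 -8/17 92/17; 0 0 1]
T5·…·T1 = [29/34 15/17 -28/17; -27/17 -8/17 177/17; 0 0 1]
T6·…·T1 = [-29/34 -15/17 28/17; -27/17 -8/17 177/17; 0 0 1]
det M = -1; M⁻¹ = [8/17 -15/17 143/17; -27/17 29/34 -213/34; 0 0 1]
M⁻¹ · (721/170, 1176/85)ᵀ = (-9/5, -6/5)ᵀ

p = (-9/5, -6/5)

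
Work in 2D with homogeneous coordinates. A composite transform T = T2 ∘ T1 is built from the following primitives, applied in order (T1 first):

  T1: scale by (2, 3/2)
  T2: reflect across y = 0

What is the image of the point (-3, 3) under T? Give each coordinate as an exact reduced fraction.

T(p) = (-6, -9/2)

T1 scale by (2, 3/2): (-3, 3) → (-6, 9/2)
T2 reflect across y = 0: (-6, 9/2) → (-6, -9/2)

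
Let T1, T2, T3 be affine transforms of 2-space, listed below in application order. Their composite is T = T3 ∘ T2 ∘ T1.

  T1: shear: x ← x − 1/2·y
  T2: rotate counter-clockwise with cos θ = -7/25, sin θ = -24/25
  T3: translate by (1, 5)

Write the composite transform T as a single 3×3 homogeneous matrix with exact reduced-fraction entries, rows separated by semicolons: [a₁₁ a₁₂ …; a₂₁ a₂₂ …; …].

T1 = [1 -1/2 0; 0 1 0; 0 0 1]
T2·T1 = [-7/25 11/10 0; -24/25 1/5 0; 0 0 1]
T3·…·T1 = [-7/25 11/10 1; -24/25 1/5 5; 0 0 1]

T = [-7/25 11/10 1; -24/25 1/5 5; 0 0 1]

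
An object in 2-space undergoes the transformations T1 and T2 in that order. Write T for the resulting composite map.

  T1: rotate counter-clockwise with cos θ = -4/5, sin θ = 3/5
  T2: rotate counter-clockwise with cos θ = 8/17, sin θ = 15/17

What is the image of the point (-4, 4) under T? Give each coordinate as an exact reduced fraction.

T1 rotate counter-clockwise with cos θ = -4/5, sin θ = 3/5: (-4, 4) → (4/5, -28/5)
T2 rotate counter-clockwise with cos θ = 8/17, sin θ = 15/17: (4/5, -28/5) → (452/85, -164/85)

T(p) = (452/85, -164/85)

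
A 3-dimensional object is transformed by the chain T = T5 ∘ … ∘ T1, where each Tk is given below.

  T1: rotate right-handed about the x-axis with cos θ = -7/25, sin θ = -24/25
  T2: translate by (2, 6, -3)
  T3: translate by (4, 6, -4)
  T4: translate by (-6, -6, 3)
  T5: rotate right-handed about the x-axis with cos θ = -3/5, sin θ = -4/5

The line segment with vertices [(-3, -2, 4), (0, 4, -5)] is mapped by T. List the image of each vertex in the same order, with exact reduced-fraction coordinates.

T1 rotate right-handed about the x-axis with cos θ = -7/25, sin θ = -24/25: (-3, -2, 4) → (-3, 22/5, 4/5); (0, 4, -5) → (0, -148/25, -61/25)
T2 translate by (2, 6, -3): (-3, 22/5, 4/5) → (-1, 52/5, -11/5); (0, -148/25, -61/25) → (2, 2/25, -136/25)
T3 translate by (4, 6, -4): (-1, 52/5, -11/5) → (3, 82/5, -31/5); (2, 2/25, -136/25) → (6, 152/25, -236/25)
T4 translate by (-6, -6, 3): (3, 82/5, -31/5) → (-3, 52/5, -16/5); (6, 152/25, -236/25) → (0, 2/25, -161/25)
T5 rotate right-handed about the x-axis with cos θ = -3/5, sin θ = -4/5: (-3, 52/5, -16/5) → (-3, -44/5, -32/5); (0, 2/25, -161/25) → (0, -26/5, 19/5)

image vertices: (-3, -44/5, -32/5), (0, -26/5, 19/5)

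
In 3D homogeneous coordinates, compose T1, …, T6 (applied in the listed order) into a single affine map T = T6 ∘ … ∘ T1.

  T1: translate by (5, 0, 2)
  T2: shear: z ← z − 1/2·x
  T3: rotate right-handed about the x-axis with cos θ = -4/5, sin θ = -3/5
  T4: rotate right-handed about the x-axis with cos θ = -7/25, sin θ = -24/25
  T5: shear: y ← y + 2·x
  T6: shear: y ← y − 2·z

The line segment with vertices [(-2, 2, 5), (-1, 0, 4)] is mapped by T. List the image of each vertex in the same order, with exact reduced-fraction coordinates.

image vertices: (3, 69/250, -8/125), (4, 884/125, -176/125)

T1 translate by (5, 0, 2): (-2, 2, 5) → (3, 2, 7); (-1, 0, 4) → (4, 0, 6)
T2 shear: z ← z − 1/2·x: (3, 2, 7) → (3, 2, 11/2); (4, 0, 6) → (4, 0, 4)
T3 rotate right-handed about the x-axis with cos θ = -4/5, sin θ = -3/5: (3, 2, 11/2) → (3, 17/10, -28/5); (4, 0, 4) → (4, 12/5, -16/5)
T4 rotate right-handed about the x-axis with cos θ = -7/25, sin θ = -24/25: (3, 17/10, -28/5) → (3, -1463/250, -8/125); (4, 12/5, -16/5) → (4, -468/125, -176/125)
T5 shear: y ← y + 2·x: (3, -1463/250, -8/125) → (3, 37/250, -8/125); (4, -468/125, -176/125) → (4, 532/125, -176/125)
T6 shear: y ← y − 2·z: (3, 37/250, -8/125) → (3, 69/250, -8/125); (4, 532/125, -176/125) → (4, 884/125, -176/125)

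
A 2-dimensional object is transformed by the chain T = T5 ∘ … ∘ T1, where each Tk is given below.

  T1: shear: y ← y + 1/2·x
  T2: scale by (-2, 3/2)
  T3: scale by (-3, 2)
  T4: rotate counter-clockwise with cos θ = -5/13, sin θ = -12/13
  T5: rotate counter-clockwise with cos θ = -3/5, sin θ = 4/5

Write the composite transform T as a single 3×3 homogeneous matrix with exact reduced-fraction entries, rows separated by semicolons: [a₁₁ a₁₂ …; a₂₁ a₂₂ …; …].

T1 = [1 0 0; 1/2 1 0; 0 0 1]
T2·T1 = [-2 0 0; 3/4 3/2 0; 0 0 1]
T3·…·T1 = [6 0 0; 3/2 3 0; 0 0 1]
T4·…·T1 = [-12/13 36/13 0; -159/26 -15/13 0; 0 0 1]
T5·…·T1 = [354/65 -48/65 0; 381/130 189/65 0; 0 0 1]

T = [354/65 -48/65 0; 381/130 189/65 0; 0 0 1]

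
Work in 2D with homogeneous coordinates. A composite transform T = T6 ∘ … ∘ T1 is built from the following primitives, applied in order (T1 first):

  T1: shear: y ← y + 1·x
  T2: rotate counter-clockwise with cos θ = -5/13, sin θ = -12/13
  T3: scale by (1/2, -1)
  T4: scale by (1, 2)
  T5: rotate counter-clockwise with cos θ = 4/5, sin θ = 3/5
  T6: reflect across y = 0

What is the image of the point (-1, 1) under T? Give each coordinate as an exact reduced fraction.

T1 shear: y ← y + 1·x: (-1, 1) → (-1, 0)
T2 rotate counter-clockwise with cos θ = -5/13, sin θ = -12/13: (-1, 0) → (5/13, 12/13)
T3 scale by (1/2, -1): (5/13, 12/13) → (5/26, -12/13)
T4 scale by (1, 2): (5/26, -12/13) → (5/26, -24/13)
T5 rotate counter-clockwise with cos θ = 4/5, sin θ = 3/5: (5/26, -24/13) → (82/65, -177/130)
T6 reflect across y = 0: (82/65, -177/130) → (82/65, 177/130)

T(p) = (82/65, 177/130)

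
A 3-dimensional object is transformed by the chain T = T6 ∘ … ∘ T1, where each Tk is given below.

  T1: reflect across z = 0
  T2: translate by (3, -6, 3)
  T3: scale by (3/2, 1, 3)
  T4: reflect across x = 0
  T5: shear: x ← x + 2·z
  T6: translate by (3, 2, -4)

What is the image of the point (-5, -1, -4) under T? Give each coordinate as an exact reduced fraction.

T(p) = (48, -5, 17)

T1 reflect across z = 0: (-5, -1, -4) → (-5, -1, 4)
T2 translate by (3, -6, 3): (-5, -1, 4) → (-2, -7, 7)
T3 scale by (3/2, 1, 3): (-2, -7, 7) → (-3, -7, 21)
T4 reflect across x = 0: (-3, -7, 21) → (3, -7, 21)
T5 shear: x ← x + 2·z: (3, -7, 21) → (45, -7, 21)
T6 translate by (3, 2, -4): (45, -7, 21) → (48, -5, 17)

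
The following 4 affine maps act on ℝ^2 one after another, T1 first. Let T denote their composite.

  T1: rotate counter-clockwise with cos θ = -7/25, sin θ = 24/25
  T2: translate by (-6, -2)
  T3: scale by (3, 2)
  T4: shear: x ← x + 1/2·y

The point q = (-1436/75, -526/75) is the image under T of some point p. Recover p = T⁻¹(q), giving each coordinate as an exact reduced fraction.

T1 = [-7/25 -24/25 0; 24/25 -7/25 0; 0 0 1]
T2·T1 = [-7/25 -24/25 -6; 24/25 -7/25 -2; 0 0 1]
T3·…·T1 = [-21/25 -72/25 -18; 48/25 -14/25 -4; 0 0 1]
T4·…·T1 = [3/25 -79/25 -20; 48/25 -14/25 -4; 0 0 1]
det M = 6; M⁻¹ = [-7/75 79/150 6/25; -8/25 1/50 -158/25; 0 0 1]
M⁻¹ · (-1436/75, -526/75)ᵀ = (-5/3, -1/3)ᵀ

p = (-5/3, -1/3)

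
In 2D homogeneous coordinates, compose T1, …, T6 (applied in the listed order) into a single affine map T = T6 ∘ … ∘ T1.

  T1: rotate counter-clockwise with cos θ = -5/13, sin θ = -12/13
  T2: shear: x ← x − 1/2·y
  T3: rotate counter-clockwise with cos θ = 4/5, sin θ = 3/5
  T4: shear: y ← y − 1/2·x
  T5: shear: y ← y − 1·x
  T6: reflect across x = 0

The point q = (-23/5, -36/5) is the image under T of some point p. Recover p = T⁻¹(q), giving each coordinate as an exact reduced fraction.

T1 = [-5/13 12/13 0; -12/13 -5/13 0; 0 0 1]
T2·T1 = [1/13 29/26 0; -12/13 -5/13 0; 0 0 1]
T3·…·T1 = [8/13 73/65 0; -9/13 47/130 0; 0 0 1]
T4·…·T1 = [8/13 73/65 0; -1 -1/5 0; 0 0 1]
T5·…·T1 = [8/13 73/65 0; -21/13 -86/65 0; 0 0 1]
T6·…·T1 = [-8/13 -73/65 0; -21/13 -86/65 0; 0 0 1]
det M = -1; M⁻¹ = [86/65 -73/65 0; -21/13 8/13 0; 0 0 1]
M⁻¹ · (-23/5, -36/5)ᵀ = (2, 3)ᵀ

p = (2, 3)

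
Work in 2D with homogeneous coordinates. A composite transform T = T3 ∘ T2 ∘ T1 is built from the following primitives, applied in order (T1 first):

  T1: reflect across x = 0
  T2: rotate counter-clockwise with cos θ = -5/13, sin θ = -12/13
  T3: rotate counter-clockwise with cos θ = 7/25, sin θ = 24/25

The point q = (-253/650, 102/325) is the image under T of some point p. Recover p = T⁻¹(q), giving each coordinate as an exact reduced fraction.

T1 = [-1 0 0; 0 1 0; 0 0 1]
T2·T1 = [5/13 12/13 0; 12/13 -5/13 0; 0 0 1]
T3·…·T1 = [-253/325 204/325 0; 204/325 253/325 0; 0 0 1]
det M = -1; M⁻¹ = [-253/325 204/325 0; 204/325 253/325 0; 0 0 1]
M⁻¹ · (-253/650, 102/325)ᵀ = (1/2, 0)ᵀ

p = (1/2, 0)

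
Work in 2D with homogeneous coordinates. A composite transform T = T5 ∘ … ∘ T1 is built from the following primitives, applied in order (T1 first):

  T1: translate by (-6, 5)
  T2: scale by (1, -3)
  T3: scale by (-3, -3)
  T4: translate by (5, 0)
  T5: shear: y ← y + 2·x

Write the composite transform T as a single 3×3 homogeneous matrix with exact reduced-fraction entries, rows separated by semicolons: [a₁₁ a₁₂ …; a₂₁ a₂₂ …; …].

T = [-3 0 23; -6 9 91; 0 0 1]

T1 = [1 0 -6; 0 1 5; 0 0 1]
T2·T1 = [1 0 -6; 0 -3 -15; 0 0 1]
T3·…·T1 = [-3 0 18; 0 9 45; 0 0 1]
T4·…·T1 = [-3 0 23; 0 9 45; 0 0 1]
T5·…·T1 = [-3 0 23; -6 9 91; 0 0 1]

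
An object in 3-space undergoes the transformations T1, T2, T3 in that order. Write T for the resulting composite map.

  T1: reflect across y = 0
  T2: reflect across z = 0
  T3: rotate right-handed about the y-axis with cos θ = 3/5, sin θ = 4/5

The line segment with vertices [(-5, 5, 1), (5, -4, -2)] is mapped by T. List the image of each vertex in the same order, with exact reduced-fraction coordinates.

T1 reflect across y = 0: (-5, 5, 1) → (-5, -5, 1); (5, -4, -2) → (5, 4, -2)
T2 reflect across z = 0: (-5, -5, 1) → (-5, -5, -1); (5, 4, -2) → (5, 4, 2)
T3 rotate right-handed about the y-axis with cos θ = 3/5, sin θ = 4/5: (-5, -5, -1) → (-19/5, -5, 17/5); (5, 4, 2) → (23/5, 4, -14/5)

image vertices: (-19/5, -5, 17/5), (23/5, 4, -14/5)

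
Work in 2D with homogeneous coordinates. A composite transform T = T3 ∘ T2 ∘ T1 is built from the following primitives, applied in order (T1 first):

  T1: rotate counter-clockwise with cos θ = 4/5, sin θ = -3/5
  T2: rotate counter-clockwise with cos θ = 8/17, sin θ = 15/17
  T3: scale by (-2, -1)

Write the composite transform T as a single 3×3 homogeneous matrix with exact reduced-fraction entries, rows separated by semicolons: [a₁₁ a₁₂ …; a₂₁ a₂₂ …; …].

T1 = [4/5 3/5 0; -3/5 4/5 0; 0 0 1]
T2·T1 = [77/85 -36/85 0; 36/85 77/85 0; 0 0 1]
T3·…·T1 = [-154/85 72/85 0; -36/85 -77/85 0; 0 0 1]

T = [-154/85 72/85 0; -36/85 -77/85 0; 0 0 1]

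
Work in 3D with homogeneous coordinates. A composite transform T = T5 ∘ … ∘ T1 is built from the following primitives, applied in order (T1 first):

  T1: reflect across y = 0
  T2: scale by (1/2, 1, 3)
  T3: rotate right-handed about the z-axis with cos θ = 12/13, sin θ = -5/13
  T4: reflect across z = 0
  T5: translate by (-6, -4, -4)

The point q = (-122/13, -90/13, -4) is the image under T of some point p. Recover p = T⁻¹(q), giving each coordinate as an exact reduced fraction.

T1 = [1 0 0 0; 0 -1 0 0; 0 0 1 0; 0 0 0 1]
T2·T1 = [1/2 0 0 0; 0 -1 0 0; 0 0 3 0; 0 0 0 1]
T3·…·T1 = [6/13 -5/13 0 0; -5/26 -12/13 0 0; 0 0 3 0; 0 0 0 1]
T4·…·T1 = [6/13 -5/13 0 0; -5/26 -12/13 0 0; 0 0 -3 0; 0 0 0 1]
T5·…·T1 = [6/13 -5/13 0 -6; -5/26 -12/13 0 -4; 0 0 -3 -4; 0 0 0 1]
det M = 3/2; M⁻¹ = [24/13 -10/13 0 8; -5/13 -12/13 0 -6; 0 0 -1/3 -4/3; 0 0 0 1]
M⁻¹ · (-122/13, -90/13, -4)ᵀ = (-4, 4, 0)ᵀ

p = (-4, 4, 0)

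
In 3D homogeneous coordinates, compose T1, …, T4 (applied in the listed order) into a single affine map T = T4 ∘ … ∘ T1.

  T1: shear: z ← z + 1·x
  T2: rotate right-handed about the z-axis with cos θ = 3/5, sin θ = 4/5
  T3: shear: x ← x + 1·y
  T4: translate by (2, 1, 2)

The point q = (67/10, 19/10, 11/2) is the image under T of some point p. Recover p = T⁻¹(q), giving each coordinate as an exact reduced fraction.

p = (3, -5/2, 1/2)

T1 = [1 0 0 0; 0 1 0 0; 1 0 1 0; 0 0 0 1]
T2·T1 = [3/5 -4/5 0 0; 4/5 3/5 0 0; 1 0 1 0; 0 0 0 1]
T3·…·T1 = [7/5 -1/5 0 0; 4/5 3/5 0 0; 1 0 1 0; 0 0 0 1]
T4·…·T1 = [7/5 -1/5 0 2; 4/5 3/5 0 1; 1 0 1 2; 0 0 0 1]
det M = 1; M⁻¹ = [3/5 1/5 0 -7/5; -4/5 7/5 0 1/5; -3/5 -1/5 1 -3/5; 0 0 0 1]
M⁻¹ · (67/10, 19/10, 11/2)ᵀ = (3, -5/2, 1/2)ᵀ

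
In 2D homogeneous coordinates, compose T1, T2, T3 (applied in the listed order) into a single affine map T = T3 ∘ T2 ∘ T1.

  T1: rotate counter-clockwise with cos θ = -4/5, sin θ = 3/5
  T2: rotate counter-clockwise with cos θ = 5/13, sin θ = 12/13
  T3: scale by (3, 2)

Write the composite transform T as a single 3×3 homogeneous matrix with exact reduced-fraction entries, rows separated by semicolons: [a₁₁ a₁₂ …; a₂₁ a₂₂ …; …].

T1 = [-4/5 -3/5 0; 3/5 -4/5 0; 0 0 1]
T2·T1 = [-56/65 33/65 0; -33/65 -56/65 0; 0 0 1]
T3·…·T1 = [-168/65 99/65 0; -66/65 -112/65 0; 0 0 1]

T = [-168/65 99/65 0; -66/65 -112/65 0; 0 0 1]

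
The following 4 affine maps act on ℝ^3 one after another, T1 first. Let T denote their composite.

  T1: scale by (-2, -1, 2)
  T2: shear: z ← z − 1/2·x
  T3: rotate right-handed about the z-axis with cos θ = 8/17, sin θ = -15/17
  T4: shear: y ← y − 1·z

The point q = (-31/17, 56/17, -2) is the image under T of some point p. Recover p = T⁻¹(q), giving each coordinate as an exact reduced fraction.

T1 = [-2 0 0 0; 0 -1 0 0; 0 0 2 0; 0 0 0 1]
T2·T1 = [-2 0 0 0; 0 -1 0 0; 1 0 2 0; 0 0 0 1]
T3·…·T1 = [-16/17 -15/17 0 0; 30/17 -8/17 0 0; 1 0 2 0; 0 0 0 1]
T4·…·T1 = [-16/17 -15/17 0 0; 13/17 -8/17 -2 0; 1 0 2 0; 0 0 0 1]
det M = 4; M⁻¹ = [-4/17 15/34 15/34 0; -15/17 -8/17 -8/17 0; 2/17 -15/68 19/68 0; 0 0 0 1]
M⁻¹ · (-31/17, 56/17, -2)ᵀ = (1, 1, -3/2)ᵀ

p = (1, 1, -3/2)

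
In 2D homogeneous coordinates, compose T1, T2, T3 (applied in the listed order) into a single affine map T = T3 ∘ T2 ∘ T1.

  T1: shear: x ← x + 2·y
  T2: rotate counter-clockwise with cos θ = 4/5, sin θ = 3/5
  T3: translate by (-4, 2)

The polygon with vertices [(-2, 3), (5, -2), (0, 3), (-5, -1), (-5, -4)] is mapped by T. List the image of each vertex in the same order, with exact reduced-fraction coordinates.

image vertices: (-13/5, 34/5), (-2, 1), (-1, 8), (-9, -3), (-12, -9)

T1 shear: x ← x + 2·y: (-2, 3) → (4, 3); (5, -2) → (1, -2); (0, 3) → (6, 3); (-5, -1) → (-7, -1); (-5, -4) → (-13, -4)
T2 rotate counter-clockwise with cos θ = 4/5, sin θ = 3/5: (4, 3) → (7/5, 24/5); (1, -2) → (2, -1); (6, 3) → (3, 6); (-7, -1) → (-5, -5); (-13, -4) → (-8, -11)
T3 translate by (-4, 2): (7/5, 24/5) → (-13/5, 34/5); (2, -1) → (-2, 1); (3, 6) → (-1, 8); (-5, -5) → (-9, -3); (-8, -11) → (-12, -9)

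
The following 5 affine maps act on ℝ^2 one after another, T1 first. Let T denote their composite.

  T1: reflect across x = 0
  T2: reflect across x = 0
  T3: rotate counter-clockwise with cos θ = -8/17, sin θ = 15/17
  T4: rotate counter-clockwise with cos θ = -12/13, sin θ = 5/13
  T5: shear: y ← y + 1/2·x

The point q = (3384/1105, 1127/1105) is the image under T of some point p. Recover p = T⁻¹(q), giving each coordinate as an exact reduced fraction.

T1 = [-1 0 0; 0 1 0; 0 0 1]
T2·T1 = [1 0 0; 0 1 0; 0 0 1]
T3·…·T1 = [-8/17 -15/17 0; 15/17 -8/17 0; 0 0 1]
T4·…·T1 = [21/221 220/221 0; -220/221 21/221 0; 0 0 1]
T5·…·T1 = [21/221 220/221 0; -419/442 131/221 0; 0 0 1]
det M = 1; M⁻¹ = [131/221 -220/221 0; 419/442 21/221 0; 0 0 1]
M⁻¹ · (3384/1105, 1127/1105)ᵀ = (4/5, 3)ᵀ

p = (4/5, 3)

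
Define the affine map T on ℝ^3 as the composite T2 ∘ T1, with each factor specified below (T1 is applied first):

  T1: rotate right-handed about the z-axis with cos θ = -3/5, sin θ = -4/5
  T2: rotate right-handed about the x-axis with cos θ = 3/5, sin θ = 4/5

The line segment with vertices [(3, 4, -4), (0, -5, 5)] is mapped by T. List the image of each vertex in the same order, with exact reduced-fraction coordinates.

T1 rotate right-handed about the z-axis with cos θ = -3/5, sin θ = -4/5: (3, 4, -4) → (7/5, -24/5, -4); (0, -5, 5) → (-4, 3, 5)
T2 rotate right-handed about the x-axis with cos θ = 3/5, sin θ = 4/5: (7/5, -24/5, -4) → (7/5, 8/25, -156/25); (-4, 3, 5) → (-4, -11/5, 27/5)

image vertices: (7/5, 8/25, -156/25), (-4, -11/5, 27/5)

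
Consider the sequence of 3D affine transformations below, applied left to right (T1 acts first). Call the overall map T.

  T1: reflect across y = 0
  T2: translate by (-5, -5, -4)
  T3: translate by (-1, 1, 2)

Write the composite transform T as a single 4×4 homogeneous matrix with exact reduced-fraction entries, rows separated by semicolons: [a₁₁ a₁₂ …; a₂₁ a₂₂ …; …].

T = [1 0 0 -6; 0 -1 0 -4; 0 0 1 -2; 0 0 0 1]

T1 = [1 0 0 0; 0 -1 0 0; 0 0 1 0; 0 0 0 1]
T2·T1 = [1 0 0 -5; 0 -1 0 -5; 0 0 1 -4; 0 0 0 1]
T3·…·T1 = [1 0 0 -6; 0 -1 0 -4; 0 0 1 -2; 0 0 0 1]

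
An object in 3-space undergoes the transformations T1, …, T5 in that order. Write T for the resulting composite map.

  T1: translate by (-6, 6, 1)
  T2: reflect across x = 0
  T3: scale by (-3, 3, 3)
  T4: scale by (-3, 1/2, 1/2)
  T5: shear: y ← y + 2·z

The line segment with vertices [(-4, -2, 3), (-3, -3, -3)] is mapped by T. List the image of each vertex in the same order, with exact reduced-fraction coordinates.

image vertices: (90, 18, 6), (81, -3/2, -3)

T1 translate by (-6, 6, 1): (-4, -2, 3) → (-10, 4, 4); (-3, -3, -3) → (-9, 3, -2)
T2 reflect across x = 0: (-10, 4, 4) → (10, 4, 4); (-9, 3, -2) → (9, 3, -2)
T3 scale by (-3, 3, 3): (10, 4, 4) → (-30, 12, 12); (9, 3, -2) → (-27, 9, -6)
T4 scale by (-3, 1/2, 1/2): (-30, 12, 12) → (90, 6, 6); (-27, 9, -6) → (81, 9/2, -3)
T5 shear: y ← y + 2·z: (90, 6, 6) → (90, 18, 6); (81, 9/2, -3) → (81, -3/2, -3)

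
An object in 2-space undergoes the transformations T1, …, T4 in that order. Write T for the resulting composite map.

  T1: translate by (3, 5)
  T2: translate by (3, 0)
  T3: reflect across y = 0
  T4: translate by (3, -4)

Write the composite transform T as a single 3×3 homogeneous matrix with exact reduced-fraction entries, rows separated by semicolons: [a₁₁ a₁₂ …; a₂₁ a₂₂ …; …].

T1 = [1 0 3; 0 1 5; 0 0 1]
T2·T1 = [1 0 6; 0 1 5; 0 0 1]
T3·…·T1 = [1 0 6; 0 -1 -5; 0 0 1]
T4·…·T1 = [1 0 9; 0 -1 -9; 0 0 1]

T = [1 0 9; 0 -1 -9; 0 0 1]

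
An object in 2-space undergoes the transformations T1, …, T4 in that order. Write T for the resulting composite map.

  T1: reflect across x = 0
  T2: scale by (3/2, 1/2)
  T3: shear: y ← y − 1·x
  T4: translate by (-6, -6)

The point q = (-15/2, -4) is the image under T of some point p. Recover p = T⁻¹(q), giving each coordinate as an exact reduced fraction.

T1 = [-1 0 0; 0 1 0; 0 0 1]
T2·T1 = [-3/2 0 0; 0 1/2 0; 0 0 1]
T3·…·T1 = [-3/2 0 0; 3/2 1/2 0; 0 0 1]
T4·…·T1 = [-3/2 0 -6; 3/2 1/2 -6; 0 0 1]
det M = -3/4; M⁻¹ = [-2/3 0 -4; 2 2 24; 0 0 1]
M⁻¹ · (-15/2, -4)ᵀ = (1, 1)ᵀ

p = (1, 1)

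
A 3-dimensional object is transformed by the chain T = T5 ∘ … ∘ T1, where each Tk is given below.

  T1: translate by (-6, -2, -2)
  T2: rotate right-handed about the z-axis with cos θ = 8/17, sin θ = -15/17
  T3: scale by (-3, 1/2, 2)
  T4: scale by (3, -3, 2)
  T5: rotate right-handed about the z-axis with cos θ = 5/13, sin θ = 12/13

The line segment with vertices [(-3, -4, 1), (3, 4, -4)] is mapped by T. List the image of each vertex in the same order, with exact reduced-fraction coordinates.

image vertices: (8856/221, 33687/442, -4), (828/221, -2211/442, -24)

T1 translate by (-6, -2, -2): (-3, -4, 1) → (-9, -6, -1); (3, 4, -4) → (-3, 2, -6)
T2 rotate right-handed about the z-axis with cos θ = 8/17, sin θ = -15/17: (-9, -6, -1) → (-162/17, 87/17, -1); (-3, 2, -6) → (6/17, 61/17, -6)
T3 scale by (-3, 1/2, 2): (-162/17, 87/17, -1) → (486/17, 87/34, -2); (6/17, 61/17, -6) → (-18/17, 61/34, -12)
T4 scale by (3, -3, 2): (486/17, 87/34, -2) → (1458/17, -261/34, -4); (-18/17, 61/34, -12) → (-54/17, -183/34, -24)
T5 rotate right-handed about the z-axis with cos θ = 5/13, sin θ = 12/13: (1458/17, -261/34, -4) → (8856/221, 33687/442, -4); (-54/17, -183/34, -24) → (828/221, -2211/442, -24)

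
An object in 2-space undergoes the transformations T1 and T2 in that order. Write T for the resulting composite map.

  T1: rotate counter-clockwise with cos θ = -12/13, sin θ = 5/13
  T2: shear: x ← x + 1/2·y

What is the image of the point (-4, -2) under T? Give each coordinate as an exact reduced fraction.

T(p) = (60/13, 4/13)

T1 rotate counter-clockwise with cos θ = -12/13, sin θ = 5/13: (-4, -2) → (58/13, 4/13)
T2 shear: x ← x + 1/2·y: (58/13, 4/13) → (60/13, 4/13)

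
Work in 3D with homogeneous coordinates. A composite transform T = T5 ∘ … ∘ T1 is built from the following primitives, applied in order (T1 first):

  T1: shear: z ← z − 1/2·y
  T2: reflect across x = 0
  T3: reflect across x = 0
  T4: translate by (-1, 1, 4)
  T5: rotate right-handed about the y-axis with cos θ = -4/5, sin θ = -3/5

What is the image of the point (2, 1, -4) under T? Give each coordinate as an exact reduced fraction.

T(p) = (-1/2, 2, 1)

T1 shear: z ← z − 1/2·y: (2, 1, -4) → (2, 1, -9/2)
T2 reflect across x = 0: (2, 1, -9/2) → (-2, 1, -9/2)
T3 reflect across x = 0: (-2, 1, -9/2) → (2, 1, -9/2)
T4 translate by (-1, 1, 4): (2, 1, -9/2) → (1, 2, -1/2)
T5 rotate right-handed about the y-axis with cos θ = -4/5, sin θ = -3/5: (1, 2, -1/2) → (-1/2, 2, 1)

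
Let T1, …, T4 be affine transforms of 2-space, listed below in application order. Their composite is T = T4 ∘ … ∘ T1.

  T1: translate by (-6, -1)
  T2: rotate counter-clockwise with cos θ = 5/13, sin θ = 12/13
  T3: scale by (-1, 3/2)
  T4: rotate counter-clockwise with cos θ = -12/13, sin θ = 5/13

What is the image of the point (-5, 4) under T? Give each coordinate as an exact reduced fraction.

T1 translate by (-6, -1): (-5, 4) → (-11, 3)
T2 rotate counter-clockwise with cos θ = 5/13, sin θ = 12/13: (-11, 3) → (-7, -9)
T3 scale by (-1, 3/2): (-7, -9) → (7, -27/2)
T4 rotate counter-clockwise with cos θ = -12/13, sin θ = 5/13: (7, -27/2) → (-33/26, 197/13)

T(p) = (-33/26, 197/13)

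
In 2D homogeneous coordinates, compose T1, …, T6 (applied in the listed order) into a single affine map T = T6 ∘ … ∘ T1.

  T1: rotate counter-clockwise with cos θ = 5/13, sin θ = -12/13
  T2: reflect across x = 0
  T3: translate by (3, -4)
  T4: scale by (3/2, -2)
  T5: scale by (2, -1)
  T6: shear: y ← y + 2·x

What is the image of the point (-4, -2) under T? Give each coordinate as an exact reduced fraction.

T1 rotate counter-clockwise with cos θ = 5/13, sin θ = -12/13: (-4, -2) → (-44/13, 38/13)
T2 reflect across x = 0: (-44/13, 38/13) → (44/13, 38/13)
T3 translate by (3, -4): (44/13, 38/13) → (83/13, -14/13)
T4 scale by (3/2, -2): (83/13, -14/13) → (249/26, 28/13)
T5 scale by (2, -1): (249/26, 28/13) → (249/13, -28/13)
T6 shear: y ← y + 2·x: (249/13, -28/13) → (249/13, 470/13)

T(p) = (249/13, 470/13)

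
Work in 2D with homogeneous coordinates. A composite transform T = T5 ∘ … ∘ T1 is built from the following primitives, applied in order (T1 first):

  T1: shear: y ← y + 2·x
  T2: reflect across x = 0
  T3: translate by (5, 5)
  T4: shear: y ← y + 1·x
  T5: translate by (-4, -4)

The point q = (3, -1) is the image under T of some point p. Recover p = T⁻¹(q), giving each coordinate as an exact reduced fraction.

p = (-2, -5)

T1 = [1 0 0; 2 1 0; 0 0 1]
T2·T1 = [-1 0 0; 2 1 0; 0 0 1]
T3·…·T1 = [-1 0 5; 2 1 5; 0 0 1]
T4·…·T1 = [-1 0 5; 1 1 10; 0 0 1]
T5·…·T1 = [-1 0 1; 1 1 6; 0 0 1]
det M = -1; M⁻¹ = [-1 0 1; 1 1 -7; 0 0 1]
M⁻¹ · (3, -1)ᵀ = (-2, -5)ᵀ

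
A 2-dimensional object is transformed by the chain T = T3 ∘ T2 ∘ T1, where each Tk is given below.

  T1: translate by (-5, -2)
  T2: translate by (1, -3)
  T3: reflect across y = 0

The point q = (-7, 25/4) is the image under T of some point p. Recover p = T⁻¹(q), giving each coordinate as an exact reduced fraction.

p = (-3, -5/4)

T1 = [1 0 -5; 0 1 -2; 0 0 1]
T2·T1 = [1 0 -4; 0 1 -5; 0 0 1]
T3·…·T1 = [1 0 -4; 0 -1 5; 0 0 1]
det M = -1; M⁻¹ = [1 0 4; 0 -1 5; 0 0 1]
M⁻¹ · (-7, 25/4)ᵀ = (-3, -5/4)ᵀ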